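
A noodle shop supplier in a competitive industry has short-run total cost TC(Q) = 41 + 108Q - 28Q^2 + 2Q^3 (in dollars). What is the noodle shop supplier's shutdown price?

The firm shuts down when price falls below the minimum of average variable cost. AVC = VC/Q = 108 - 28Q + 2Q^2.
dAVC/dQ = -28 + 4Q = 0 gives Q = 7. min AVC = 108 - 28·7 + 2·7^2 = 10.
For P < $10 the firm produces nothing.

$10 per unit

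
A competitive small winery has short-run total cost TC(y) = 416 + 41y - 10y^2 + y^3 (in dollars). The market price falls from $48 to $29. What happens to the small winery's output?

AVC = 41 - 10y + y^2, minimized at y = 5 where min AVC = $16. MC = 41 - 20y + 3y^2.
At P = $48 ≥ min AVC, set P = MC on the rising branch: y = 7.
At P = $29 ≥ min AVC, set P = MC: y = 6. The firm stays open but cuts output.

Output falls from 7 to 6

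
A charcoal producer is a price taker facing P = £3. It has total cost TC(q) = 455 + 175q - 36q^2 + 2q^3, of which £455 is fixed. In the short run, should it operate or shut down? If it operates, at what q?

Variable cost is VC = 175q - 36q^2 + 2q^3, so AVC = VC/q = 175 - 36q + 2q^2 and MC = dTC/dq = 175 - 72q + 6q^2.
AVC is minimized where dAVC/dq = -36 + 4q = 0, at q = 9; min AVC = 175 - 36·9 + 2·9^2 = £13.
With P < min AVC (£3 < £13), every unit sold adds to the loss.
The firm minimizes its loss by shutting down and losing only its fixed cost of £455.

Shut down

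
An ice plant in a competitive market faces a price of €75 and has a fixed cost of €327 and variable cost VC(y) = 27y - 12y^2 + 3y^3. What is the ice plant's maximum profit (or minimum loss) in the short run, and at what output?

AVC = 27 - 12y + 3y^2; min AVC = €15 at y = 2. Since P = €75 ≥ min AVC, the firm produces.
With MC = 27 - 24y + 9y^2, P = MC on the upward-sloping part at y* = 4.
TR = 75·4 = 300. TC = 327 + 108 = 435. Profit = 300 − 435 = -€135.
Shutting down would mean losing the fixed cost of €327, so operating at a loss of €135 is better by €192.

Profit = -€135 at y = 4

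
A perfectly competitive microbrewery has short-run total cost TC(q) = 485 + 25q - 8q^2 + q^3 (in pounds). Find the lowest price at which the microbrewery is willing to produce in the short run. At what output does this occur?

£9 per unit, at q = 4

The firm shuts down when price falls below the minimum of average variable cost. AVC = VC/q = 25 - 8q + q^2.
dAVC/dq = -8 + 2q = 0 gives q = 4. min AVC = 25 - 8·4 + 4^2 = 9.
The firm shuts down for any P below £9.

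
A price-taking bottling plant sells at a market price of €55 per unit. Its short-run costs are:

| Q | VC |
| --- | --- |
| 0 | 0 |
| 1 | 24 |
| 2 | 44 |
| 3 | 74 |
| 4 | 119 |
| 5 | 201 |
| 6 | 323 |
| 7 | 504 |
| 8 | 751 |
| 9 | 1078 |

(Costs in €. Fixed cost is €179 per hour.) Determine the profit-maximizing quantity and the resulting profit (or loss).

Profit at each row (π = 55Q − TC): Q=0: -179; Q=1: -148; Q=2: -113; Q=3: -88; Q=4: -78; Q=5: -105; Q=6: -172; Q=7: -298; Q=8: -490; Q=9: -762.
Profit is maximized at Q = 4. AVC there is 119/4 = €29.75 ≤ P, so producing beats shutting down (which would give -€179).

Q = 4; profit = -€78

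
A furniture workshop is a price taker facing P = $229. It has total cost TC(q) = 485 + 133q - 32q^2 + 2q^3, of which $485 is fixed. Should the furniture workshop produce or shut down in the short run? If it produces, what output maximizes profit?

Produce at q = 12

Variable cost is VC = 133q - 32q^2 + 2q^3, so AVC = VC/q = 133 - 32q + 2q^2 and MC = dTC/dq = 133 - 64q + 6q^2.
AVC is minimized where dAVC/dq = -32 + 4q = 0, at q = 8; min AVC = 133 - 32·8 + 2·8^2 = $5.
Because $229 ≥ $5, revenue can cover variable cost; the firm operates.
Set P = MC: 229 = 133 - 64q + 6q^2 → -96 - 64q + 6q^2 = 0. The roots are q = -4/3 and q = 12; the profit-maximizing output is on the rising part of MC, so q* = 12.
Check: AVC at q = 12 is $37 ≤ P, so revenue covers variable cost.
Profit = P·q − TC = 229·12 − 929 = $1819.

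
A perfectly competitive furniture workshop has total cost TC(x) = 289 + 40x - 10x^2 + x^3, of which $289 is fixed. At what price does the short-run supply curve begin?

$15 per unit

Short-run supply begins at min AVC. From VC = 40x - 10x^2 + x^3, AVC = 40 - 10x + x^2.
At the minimum of AVC, MC = AVC. MC = 40 - 20x + 3x^2; setting MC = AVC gives 2x^2 - 10x = 0, so x = 5. min AVC = 15.
The firm shuts down for any P below $15.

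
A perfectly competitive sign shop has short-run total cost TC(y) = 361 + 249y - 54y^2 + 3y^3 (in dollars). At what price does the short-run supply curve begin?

The shutdown price is the minimum of AVC. VC = 249y - 54y^2 + 3y^3, so AVC = 249 - 54y + 3y^2.
At the minimum of AVC, MC = AVC. MC = 249 - 108y + 9y^2; setting MC = AVC gives 6y^2 - 54y = 0, so y = 9. min AVC = 6.
So the shutdown price is $6.

$6 per unit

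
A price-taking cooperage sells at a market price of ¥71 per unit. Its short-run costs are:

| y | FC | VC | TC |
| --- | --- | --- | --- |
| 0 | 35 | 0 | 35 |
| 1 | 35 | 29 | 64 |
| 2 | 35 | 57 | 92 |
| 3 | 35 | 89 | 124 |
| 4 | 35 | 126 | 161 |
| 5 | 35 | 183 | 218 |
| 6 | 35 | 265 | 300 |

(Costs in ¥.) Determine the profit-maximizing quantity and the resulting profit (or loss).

Tabulate TR − TC: y=0: -35; y=1: 7; y=2: 50; y=3: 89; y=4: 123; y=5: 137; y=6: 126.
Profit is maximized at y = 5. AVC there is 183/5 = ¥36.60 ≤ P, so producing beats shutting down (which would give -¥35).

y = 5; profit = ¥137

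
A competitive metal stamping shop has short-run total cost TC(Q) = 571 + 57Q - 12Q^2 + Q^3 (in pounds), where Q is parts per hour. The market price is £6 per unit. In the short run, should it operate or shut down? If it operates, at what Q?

Strip out fixed cost: VC = 57Q - 12Q^2 + Q^3. Then AVC = 57 - 12Q + Q^2 and MC = 57 - 24Q + 3Q^2.
AVC hits its minimum where MC = AVC, at Q = 6, giving min AVC = 57 - 12·6 + 6^2 = £21.
P = £6 lies below min AVC = £21; no output level covers variable cost.
The firm minimizes its loss by shutting down and losing only its fixed cost of £571.

Shut down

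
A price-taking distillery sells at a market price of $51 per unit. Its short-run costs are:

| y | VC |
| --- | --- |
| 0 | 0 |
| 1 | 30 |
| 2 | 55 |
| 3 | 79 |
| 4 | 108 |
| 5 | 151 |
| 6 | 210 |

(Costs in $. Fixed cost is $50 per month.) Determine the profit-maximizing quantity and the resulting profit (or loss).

Tabulate TR − TC: y=0: -50; y=1: -29; y=2: -3; y=3: 24; y=4: 46; y=5: 54; y=6: 46.
Profit is maximized at y = 5. AVC there is 151/5 = $30.20 ≤ P, so producing beats shutting down (which would give -$50).

y = 5; profit = $54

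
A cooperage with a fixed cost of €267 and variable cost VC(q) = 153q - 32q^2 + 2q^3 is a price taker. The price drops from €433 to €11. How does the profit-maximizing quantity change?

Output falls from 14 to 0 (the firm shuts down)

MC = 153 - 64q + 6q^2; the shutdown threshold is min AVC = €25 (at q = 8).
With P = €433 above the shutdown price, P = MC gives q = 14.
At P = €11 < min AVC = €25, price no longer covers variable cost at any output, so the firm shuts down: q = 0.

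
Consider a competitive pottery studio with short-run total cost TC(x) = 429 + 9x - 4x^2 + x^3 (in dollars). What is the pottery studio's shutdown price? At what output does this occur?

$5 per unit, at x = 2

The shutdown price is the minimum of AVC. VC = 9x - 4x^2 + x^3, so AVC = 9 - 4x + x^2.
At the minimum of AVC, MC = AVC. MC = 9 - 8x + 3x^2; setting MC = AVC gives 2x^2 - 4x = 0, so x = 2. min AVC = 5.
The firm shuts down for any P below $5.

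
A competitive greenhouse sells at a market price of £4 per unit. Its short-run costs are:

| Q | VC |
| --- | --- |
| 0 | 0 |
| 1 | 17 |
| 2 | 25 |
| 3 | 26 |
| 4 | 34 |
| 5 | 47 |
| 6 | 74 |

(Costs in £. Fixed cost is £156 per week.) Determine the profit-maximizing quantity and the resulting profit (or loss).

Q = 0 (shut down); profit = -£156

Compute π = P·Q − TC at each output: Q=0: -156; Q=1: -169; Q=2: -173; Q=3: -170; Q=4: -174; Q=5: -183; Q=6: -206.
Profit is highest at Q = 0. Equivalently, the lowest AVC in the table is 34/4 ≈ £8.50 at Q = 4, and P = £4 falls below it — price never covers variable cost, so the firm shuts down and loses only its fixed cost.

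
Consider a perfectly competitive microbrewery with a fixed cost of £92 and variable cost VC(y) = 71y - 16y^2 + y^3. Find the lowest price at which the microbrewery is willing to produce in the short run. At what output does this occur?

Short-run supply begins at min AVC. From VC = 71y - 16y^2 + y^3, AVC = 71 - 16y + y^2.
dAVC/dy = -16 + 2y = 0 gives y = 8. min AVC = 71 - 16·8 + 8^2 = 7.
For P < £7 the firm produces nothing.

£7 per unit, at y = 8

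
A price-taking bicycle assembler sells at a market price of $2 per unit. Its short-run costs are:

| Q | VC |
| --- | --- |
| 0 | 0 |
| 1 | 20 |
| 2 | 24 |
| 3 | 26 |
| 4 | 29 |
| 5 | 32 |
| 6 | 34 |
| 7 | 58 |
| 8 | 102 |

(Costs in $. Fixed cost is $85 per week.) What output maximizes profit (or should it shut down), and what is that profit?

Compute π = P·Q − TC at each output: Q=0: -85; Q=1: -103; Q=2: -105; Q=3: -105; Q=4: -106; Q=5: -107; Q=6: -107; Q=7: -129; Q=8: -171.
Profit is highest at Q = 0. Equivalently, the lowest AVC in the table is 34/6 ≈ $5.67 at Q = 6, and P = $2 falls below it — price never covers variable cost, so the firm shuts down and loses only its fixed cost.

Q = 0 (shut down); profit = -$85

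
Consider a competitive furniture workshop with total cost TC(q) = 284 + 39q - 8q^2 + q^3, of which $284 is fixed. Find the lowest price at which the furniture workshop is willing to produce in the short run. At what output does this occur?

The shutdown price is the minimum of AVC. VC = 39q - 8q^2 + q^3, so AVC = 39 - 8q + q^2.
dAVC/dq = -8 + 2q = 0 gives q = 4. min AVC = 39 - 8·4 + 4^2 = 23.
The firm shuts down for any P below $23.

$23 per unit, at q = 4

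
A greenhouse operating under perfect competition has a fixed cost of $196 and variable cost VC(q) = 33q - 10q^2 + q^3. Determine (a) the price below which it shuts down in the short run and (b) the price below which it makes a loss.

Shutdown price = $8; break-even price = $40

Shutdown price = min AVC. AVC = 33 - 10q + q^2, with vertex at q = 5 and minimum $8.
ATC = 196/q + 33 - 10q + q^2. Setting dATC/dq = −196/q^2 − 10 + 2q = 0 gives q = 7 (since 2·7^3 − 10·7^2 = 196).
min ATC = 196/7 + 33 − 10·7 + 7^2 = $40. That is the break-even price.
For $8 ≤ P < $40 the firm produces at a loss; below $8 it shuts down.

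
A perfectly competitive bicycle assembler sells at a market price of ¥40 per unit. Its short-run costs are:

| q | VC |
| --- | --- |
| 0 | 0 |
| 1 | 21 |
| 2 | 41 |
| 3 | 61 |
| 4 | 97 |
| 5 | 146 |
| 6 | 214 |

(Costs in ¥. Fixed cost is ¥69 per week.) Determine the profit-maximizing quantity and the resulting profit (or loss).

q = 4; profit = -¥6

Compute π = P·q − TC at each output: q=0: -69; q=1: -50; q=2: -30; q=3: -10; q=4: -6; q=5: -15; q=6: -43.
Profit is maximized at q = 4. AVC there is 97/4 = ¥24.25 ≤ P, so producing beats shutting down (which would give -¥69).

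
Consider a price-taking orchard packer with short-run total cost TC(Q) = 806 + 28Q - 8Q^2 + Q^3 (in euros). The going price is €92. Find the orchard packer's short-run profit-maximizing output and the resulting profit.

AVC = 28 - 8Q + Q^2; min AVC = €12 at Q = 4. Since P = €92 ≥ min AVC, the firm produces.
With MC = 28 - 16Q + 3Q^2, P = MC on the upward-sloping part at Q* = 8.
TR = 92·8 = 736. TC = 806 + 224 = 1030. Profit = 736 − 1030 = -€294.
By producing, the firm covers all variable cost plus €512 of fixed cost; shutting down would lose the full €806.

Profit = -€294 at Q = 8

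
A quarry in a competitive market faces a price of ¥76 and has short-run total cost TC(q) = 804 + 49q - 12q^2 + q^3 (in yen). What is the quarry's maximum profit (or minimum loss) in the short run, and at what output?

Profit = -¥318 at q = 9

AVC = 49 - 12q + q^2; min AVC = ¥13 at q = 6. Since P = ¥76 ≥ min AVC, the firm produces.
MC = 49 - 24q + 3q^2. Setting P = MC and taking the root on the rising branch gives q* = 9.
TR = 76·9 = 684. TC = 804 + 198 = 1002. Profit = 684 − 1002 = -¥318.
That loss of ¥318 beats the ¥804 the firm would lose by shutting down; producing recovers ¥486 of fixed cost.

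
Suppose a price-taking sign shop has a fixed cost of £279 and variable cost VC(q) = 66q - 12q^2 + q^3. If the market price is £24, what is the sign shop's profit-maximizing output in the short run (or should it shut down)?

Shut down

From TC, MC = TC'(q) = 66 - 24q + 3q^2 and AVC = VC/q = 66 - 12q + q^2.
The AVC parabola has its vertex at q = 12/2 = 6, where AVC = 66 - 12·6 + 6^2 = £30.
P = £24 lies below min AVC = £30; no output level covers variable cost.
Shutting down limits the loss to fixed cost, £279.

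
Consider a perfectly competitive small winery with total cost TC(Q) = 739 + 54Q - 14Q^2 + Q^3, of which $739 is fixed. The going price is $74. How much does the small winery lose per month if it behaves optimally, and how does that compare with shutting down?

AVC = 54 - 14Q + Q^2 has its minimum $5 at Q = 7; price $74 clears that bar, so the firm operates.
MC = 54 - 28Q + 3Q^2. Setting P = MC and taking the root on the rising branch gives Q* = 10.
TR = 74·10 = 740. TC = 739 + 140 = 879. Profit = 740 − 879 = -$139.
That loss of $139 beats the $739 the firm would lose by shutting down; producing recovers $600 of fixed cost.

Profit = -$139 at Q = 10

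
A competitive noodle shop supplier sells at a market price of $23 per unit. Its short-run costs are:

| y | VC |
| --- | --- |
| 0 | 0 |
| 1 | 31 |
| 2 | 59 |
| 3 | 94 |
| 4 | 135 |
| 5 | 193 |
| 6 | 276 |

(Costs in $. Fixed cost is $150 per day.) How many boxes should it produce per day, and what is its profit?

y = 0 (shut down); profit = -$150

Tabulate TR − TC: y=0: -150; y=1: -158; y=2: -163; y=3: -175; y=4: -193; y=5: -228; y=6: -288.
Profit is highest at y = 0. Equivalently, the lowest AVC in the table is 59/2 ≈ $29.50 at y = 2, and P = $23 falls below it — price never covers variable cost, so the firm shuts down and loses only its fixed cost.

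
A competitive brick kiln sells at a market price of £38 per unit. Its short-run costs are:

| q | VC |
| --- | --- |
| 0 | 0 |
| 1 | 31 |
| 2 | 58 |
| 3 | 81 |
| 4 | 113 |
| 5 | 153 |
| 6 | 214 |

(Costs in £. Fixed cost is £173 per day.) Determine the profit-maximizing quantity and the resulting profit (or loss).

q = 4; profit = -£134

Tabulate TR − TC: q=0: -173; q=1: -166; q=2: -155; q=3: -140; q=4: -134; q=5: -136; q=6: -159.
Profit is maximized at q = 4. AVC there is 113/4 = £28.25 ≤ P, so producing beats shutting down (which would give -£173).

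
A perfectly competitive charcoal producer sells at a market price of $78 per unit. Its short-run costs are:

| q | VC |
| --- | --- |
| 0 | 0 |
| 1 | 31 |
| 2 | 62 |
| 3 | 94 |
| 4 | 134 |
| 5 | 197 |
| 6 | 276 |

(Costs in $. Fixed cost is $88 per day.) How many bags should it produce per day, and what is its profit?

q = 5; profit = $105

Compute π = P·q − TC at each output: q=0: -88; q=1: -41; q=2: 6; q=3: 52; q=4: 90; q=5: 105; q=6: 104.
Profit is maximized at q = 5. AVC there is 197/5 = $39.40 ≤ P, so producing beats shutting down (which would give -$88).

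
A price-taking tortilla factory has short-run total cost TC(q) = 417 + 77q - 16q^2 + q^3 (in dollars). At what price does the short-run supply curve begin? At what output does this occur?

$13 per unit, at q = 8

The firm shuts down when price falls below the minimum of average variable cost. AVC = VC/q = 77 - 16q + q^2.
dAVC/dq = -16 + 2q = 0 gives q = 8. min AVC = 77 - 16·8 + 8^2 = 13.
For P < $13 the firm produces nothing.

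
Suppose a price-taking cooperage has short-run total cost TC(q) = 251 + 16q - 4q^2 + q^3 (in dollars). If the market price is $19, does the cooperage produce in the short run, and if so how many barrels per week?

Produce at q = 3

From TC, MC = TC'(q) = 16 - 8q + 3q^2 and AVC = VC/q = 16 - 4q + q^2.
AVC hits its minimum where MC = AVC, at q = 2, giving min AVC = 16 - 4·2 + 2^2 = $12.
Because $19 ≥ $12, revenue can cover variable cost; the firm operates.
Solving P = MC: -3 - 8q + 3q^2 = 0 ⇒ q = -1/3 or 3. On the upward-sloping branch, q* = 3.
Check: AVC at q = 3 is $13 ≤ P, so revenue covers variable cost.
Profit = P·q − TC = 19·3 − 290 = -$233, a loss, but smaller than the $251 fixed cost the firm would lose by shutting down.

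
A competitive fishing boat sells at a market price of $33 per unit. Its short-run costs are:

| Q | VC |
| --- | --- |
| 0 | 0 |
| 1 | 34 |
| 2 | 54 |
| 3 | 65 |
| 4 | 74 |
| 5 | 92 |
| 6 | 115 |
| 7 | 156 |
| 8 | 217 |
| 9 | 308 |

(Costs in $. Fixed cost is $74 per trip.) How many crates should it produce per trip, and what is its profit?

Q = 6; profit = $9

Compute π = P·Q − TC at each output: Q=0: -74; Q=1: -75; Q=2: -62; Q=3: -40; Q=4: -16; Q=5: -1; Q=6: 9; Q=7: 1; Q=8: -27; Q=9: -85.
Profit is maximized at Q = 6. AVC there is 115/6 = $19.17 ≤ P, so producing beats shutting down (which would give -$74).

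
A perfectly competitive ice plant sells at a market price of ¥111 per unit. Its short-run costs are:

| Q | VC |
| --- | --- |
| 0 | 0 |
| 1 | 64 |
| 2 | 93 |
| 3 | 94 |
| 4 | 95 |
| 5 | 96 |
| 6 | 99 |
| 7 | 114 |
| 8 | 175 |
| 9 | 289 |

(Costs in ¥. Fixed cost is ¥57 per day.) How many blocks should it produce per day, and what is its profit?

Q = 8; profit = ¥656

Profit at each row (π = 111Q − TC): Q=0: -57; Q=1: -10; Q=2: 72; Q=3: 182; Q=4: 292; Q=5: 402; Q=6: 510; Q=7: 606; Q=8: 656; Q=9: 653.
Profit is maximized at Q = 8. AVC there is 175/8 = ¥21.88 ≤ P, so producing beats shutting down (which would give -¥57).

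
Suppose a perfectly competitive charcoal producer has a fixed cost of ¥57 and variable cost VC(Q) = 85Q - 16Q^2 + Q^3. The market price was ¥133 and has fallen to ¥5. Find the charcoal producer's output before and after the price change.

Output falls from 12 to 0 (the firm shuts down)

AVC = 85 - 16Q + Q^2, minimized at Q = 8 where min AVC = ¥21. MC = 85 - 32Q + 3Q^2.
With P = ¥133 above the shutdown price, P = MC gives Q = 12.
At P = ¥5 < min AVC = ¥21, price no longer covers variable cost at any output, so the firm shuts down: Q = 0.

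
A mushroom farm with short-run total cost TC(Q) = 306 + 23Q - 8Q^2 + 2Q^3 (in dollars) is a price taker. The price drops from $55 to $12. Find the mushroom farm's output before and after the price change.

MC = 23 - 16Q + 6Q^2; the shutdown threshold is min AVC = $15 (at Q = 2).
With P = $55 above the shutdown price, P = MC gives Q = 4.
At P = $12 < min AVC = $15, price no longer covers variable cost at any output, so the firm shuts down: Q = 0.

Output falls from 4 to 0 (the firm shuts down)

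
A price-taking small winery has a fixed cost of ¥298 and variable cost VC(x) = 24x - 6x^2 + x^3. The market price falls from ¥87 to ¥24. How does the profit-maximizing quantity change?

Output falls from 7 to 4

AVC = 24 - 6x + x^2, minimized at x = 3 where min AVC = ¥15. MC = 24 - 12x + 3x^2.
With P = ¥87 above the shutdown price, P = MC gives x = 7.
At P = ¥24 ≥ min AVC, set P = MC: x = 4. The firm stays open but cuts output.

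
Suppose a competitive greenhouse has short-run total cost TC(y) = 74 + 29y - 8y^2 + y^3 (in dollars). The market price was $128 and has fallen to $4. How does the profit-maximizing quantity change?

MC = 29 - 16y + 3y^2; the shutdown threshold is min AVC = $13 (at y = 4).
With P = $128 above the shutdown price, P = MC gives y = 9.
At P = $4 < min AVC = $13, price no longer covers variable cost at any output, so the firm shuts down: y = 0.

Output falls from 9 to 0 (the firm shuts down)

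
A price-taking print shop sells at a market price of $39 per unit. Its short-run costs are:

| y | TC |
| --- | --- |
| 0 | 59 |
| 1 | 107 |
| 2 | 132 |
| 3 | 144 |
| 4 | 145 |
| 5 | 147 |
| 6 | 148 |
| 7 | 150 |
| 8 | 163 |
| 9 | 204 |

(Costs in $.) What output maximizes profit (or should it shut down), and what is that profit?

Profit at each row (π = 39y − TC): y=0: -59; y=1: -68; y=2: -54; y=3: -27; y=4: 11; y=5: 48; y=6: 86; y=7: 123; y=8: 149; y=9: 147.
Profit is maximized at y = 8. AVC there is 104/8 = $13 ≤ P, so producing beats shutting down (which would give -$59).

y = 8; profit = $149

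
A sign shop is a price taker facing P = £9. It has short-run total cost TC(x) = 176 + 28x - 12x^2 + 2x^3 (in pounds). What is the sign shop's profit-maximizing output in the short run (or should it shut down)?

Shut down

From TC, MC = TC'(x) = 28 - 24x + 6x^2 and AVC = VC/x = 28 - 12x + 2x^2.
AVC is minimized where dAVC/dx = -12 + 4x = 0, at x = 3; min AVC = 28 - 12·3 + 2·3^2 = £10.
Since P = £9 < min AVC = £10, price fails to cover variable cost at any output.
Shutting down limits the loss to fixed cost, £176.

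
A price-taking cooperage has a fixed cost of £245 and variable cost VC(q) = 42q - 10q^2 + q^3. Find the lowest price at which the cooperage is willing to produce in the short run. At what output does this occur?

£17 per unit, at q = 5

The shutdown price is the minimum of AVC. VC = 42q - 10q^2 + q^3, so AVC = 42 - 10q + q^2.
At the minimum of AVC, MC = AVC. MC = 42 - 20q + 3q^2; setting MC = AVC gives 2q^2 - 10q = 0, so q = 5. min AVC = 17.
So the shutdown price is £17.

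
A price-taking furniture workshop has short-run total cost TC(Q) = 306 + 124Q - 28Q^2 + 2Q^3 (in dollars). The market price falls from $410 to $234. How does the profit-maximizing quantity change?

MC = 124 - 56Q + 6Q^2; the shutdown threshold is min AVC = $26 (at Q = 7).
At P = $410 ≥ min AVC, set P = MC on the rising branch: Q = 13.
At P = $234 ≥ min AVC, set P = MC: Q = 11. The firm stays open but cuts output.

Output falls from 13 to 11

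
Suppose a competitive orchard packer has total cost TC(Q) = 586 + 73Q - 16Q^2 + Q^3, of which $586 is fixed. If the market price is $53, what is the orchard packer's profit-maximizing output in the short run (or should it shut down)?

From TC, MC = TC'(Q) = 73 - 32Q + 3Q^2 and AVC = VC/Q = 73 - 16Q + Q^2.
The AVC parabola has its vertex at Q = 16/2 = 8, where AVC = 73 - 16·8 + 8^2 = $9.
P = $53 exceeds min AVC = $9, so the firm stays open.
P = MC gives 20 - 32Q + 3Q^2 = 0, with roots 2/3 and 10. Take the larger (rising MC): Q* = 10.
Check: AVC at Q = 10 is $13 ≤ P, so revenue covers variable cost.
Profit = P·Q − TC = 53·10 − 716 = -$186, a loss, but smaller than the $586 fixed cost the firm would lose by shutting down.

Produce at Q = 10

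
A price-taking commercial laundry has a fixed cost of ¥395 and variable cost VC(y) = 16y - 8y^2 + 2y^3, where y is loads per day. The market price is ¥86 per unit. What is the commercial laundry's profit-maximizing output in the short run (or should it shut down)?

Produce at y = 5

Strip out fixed cost: VC = 16y - 8y^2 + 2y^3. Then AVC = 16 - 8y + 2y^2 and MC = 16 - 16y + 6y^2.
AVC hits its minimum where MC = AVC, at y = 2, giving min AVC = 16 - 8·2 + 2·2^2 = ¥8.
Because ¥86 ≥ ¥8, revenue can cover variable cost; the firm operates.
Solving P = MC: -70 - 16y + 6y^2 = 0 ⇒ y = -7/3 or 5. On the upward-sloping branch, y* = 5.
Check: AVC at y = 5 is ¥26 ≤ P, so revenue covers variable cost.
Profit = P·y − TC = 86·5 − 525 = -¥95, a loss, but smaller than the ¥395 fixed cost the firm would lose by shutting down.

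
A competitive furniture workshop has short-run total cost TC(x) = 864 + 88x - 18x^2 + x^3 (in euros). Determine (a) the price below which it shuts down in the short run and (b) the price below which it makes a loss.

Shutdown price = €7; break-even price = €88

Shutdown price = min AVC. AVC = 88 - 18x + x^2, with vertex at x = 9 and minimum €7.
ATC = 864/x + 88 - 18x + x^2. Setting dATC/dx = −864/x^2 − 18 + 2x = 0 gives x = 12 (since 2·12^3 − 18·12^2 = 864).
min ATC = 864/12 + 88 − 18·12 + 12^2 = €88. That is the break-even price.
For €7 ≤ P < €88 the firm produces at a loss; below €7 it shuts down.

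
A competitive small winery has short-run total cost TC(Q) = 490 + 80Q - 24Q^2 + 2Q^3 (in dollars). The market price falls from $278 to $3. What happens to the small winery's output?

Output falls from 11 to 0 (the firm shuts down)

AVC = 80 - 24Q + 2Q^2, minimized at Q = 6 where min AVC = $8. MC = 80 - 48Q + 6Q^2.
At P = $278 ≥ min AVC, set P = MC on the rising branch: Q = 11.
At P = $3 < min AVC = $8, price no longer covers variable cost at any output, so the firm shuts down: Q = 0.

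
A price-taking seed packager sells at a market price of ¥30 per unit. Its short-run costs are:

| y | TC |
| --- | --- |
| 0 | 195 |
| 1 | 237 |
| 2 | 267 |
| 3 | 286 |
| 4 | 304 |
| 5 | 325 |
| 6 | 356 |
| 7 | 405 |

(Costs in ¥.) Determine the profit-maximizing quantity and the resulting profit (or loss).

Tabulate TR − TC: y=0: -195; y=1: -207; y=2: -207; y=3: -196; y=4: -184; y=5: -175; y=6: -176; y=7: -195.
Profit is maximized at y = 5. AVC there is 130/5 = ¥26 ≤ P, so producing beats shutting down (which would give -¥195).

y = 5; profit = -¥175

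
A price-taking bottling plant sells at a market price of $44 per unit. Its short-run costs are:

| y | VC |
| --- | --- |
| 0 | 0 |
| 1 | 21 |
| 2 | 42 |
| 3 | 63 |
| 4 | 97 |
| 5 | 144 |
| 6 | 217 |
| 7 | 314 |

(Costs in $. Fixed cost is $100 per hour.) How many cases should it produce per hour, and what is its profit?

y = 4; profit = -$21

Compute π = P·y − TC at each output: y=0: -100; y=1: -77; y=2: -54; y=3: -31; y=4: -21; y=5: -24; y=6: -53; y=7: -106.
Profit is maximized at y = 4. AVC there is 97/4 = $24.25 ≤ P, so producing beats shutting down (which would give -$100).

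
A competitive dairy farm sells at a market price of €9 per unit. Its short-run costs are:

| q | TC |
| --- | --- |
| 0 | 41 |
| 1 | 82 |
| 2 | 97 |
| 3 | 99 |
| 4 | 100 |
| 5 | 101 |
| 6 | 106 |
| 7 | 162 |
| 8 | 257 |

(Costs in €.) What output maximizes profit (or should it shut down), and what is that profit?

q = 0 (shut down); profit = -€41

Compute π = P·q − TC at each output: q=0: -41; q=1: -73; q=2: -79; q=3: -72; q=4: -64; q=5: -56; q=6: -52; q=7: -99; q=8: -185.
Profit is highest at q = 0. Equivalently, the lowest AVC in the table is 65/6 ≈ €10.83 at q = 6, and P = €9 falls below it — price never covers variable cost, so the firm shuts down and loses only its fixed cost.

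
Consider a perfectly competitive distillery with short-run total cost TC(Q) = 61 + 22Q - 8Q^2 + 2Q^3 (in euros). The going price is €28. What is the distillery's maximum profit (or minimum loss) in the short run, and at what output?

AVC = 22 - 8Q + 2Q^2 has its minimum €14 at Q = 2; price €28 clears that bar, so the firm operates.
MC = 22 - 16Q + 6Q^2. Setting P = MC and taking the root on the rising branch gives Q* = 3.
TR = 28·3 = 84. TC = 61 + 48 = 109. Profit = 84 − 109 = -€25.
By producing, the firm covers all variable cost plus €36 of fixed cost; shutting down would lose the full €61.

Profit = -€25 at Q = 3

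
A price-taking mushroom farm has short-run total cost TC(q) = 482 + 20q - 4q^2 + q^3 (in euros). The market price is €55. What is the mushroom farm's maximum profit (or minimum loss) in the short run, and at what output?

Profit = -€332 at q = 5

AVC = 20 - 4q + q^2 has its minimum €16 at q = 2; price €55 clears that bar, so the firm operates.
With MC = 20 - 8q + 3q^2, P = MC on the upward-sloping part at q* = 5.
TR = 55·5 = 275. TC = 482 + 125 = 607. Profit = 275 − 607 = -€332.
That loss of €332 beats the €482 the firm would lose by shutting down; producing recovers €150 of fixed cost.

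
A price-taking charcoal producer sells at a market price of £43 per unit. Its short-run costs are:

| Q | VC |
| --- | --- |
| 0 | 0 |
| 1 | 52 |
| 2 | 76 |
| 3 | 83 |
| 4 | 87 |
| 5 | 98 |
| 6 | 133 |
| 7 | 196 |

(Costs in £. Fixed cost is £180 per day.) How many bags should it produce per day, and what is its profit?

Compute π = P·Q − TC at each output: Q=0: -180; Q=1: -189; Q=2: -170; Q=3: -134; Q=4: -95; Q=5: -63; Q=6: -55; Q=7: -75.
Profit is maximized at Q = 6. AVC there is 133/6 = £22.17 ≤ P, so producing beats shutting down (which would give -£180).

Q = 6; profit = -£55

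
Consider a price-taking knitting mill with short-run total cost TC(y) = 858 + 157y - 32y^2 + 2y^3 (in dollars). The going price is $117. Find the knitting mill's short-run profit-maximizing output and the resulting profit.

AVC = 157 - 32y + 2y^2; min AVC = $29 at y = 8. Since P = $117 ≥ min AVC, the firm produces.
MC = 157 - 64y + 6y^2. Setting P = MC and taking the root on the rising branch gives y* = 10.
TR = 117·10 = 1170. TC = 858 + 370 = 1228. Profit = 1170 − 1228 = -$58.
By producing, the firm covers all variable cost plus $800 of fixed cost; shutting down would lose the full $858.

Profit = -$58 at y = 10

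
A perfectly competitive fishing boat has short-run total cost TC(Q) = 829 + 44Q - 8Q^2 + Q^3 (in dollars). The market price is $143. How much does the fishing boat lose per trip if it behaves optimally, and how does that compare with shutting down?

AVC = 44 - 8Q + Q^2; min AVC = $28 at Q = 4. Since P = $143 ≥ min AVC, the firm produces.
With MC = 44 - 16Q + 3Q^2, P = MC on the upward-sloping part at Q* = 9.
TR = 143·9 = 1287. TC = 829 + 477 = 1306. Profit = 1287 − 1306 = -$19.
Shutting down would mean losing the fixed cost of $829, so operating at a loss of $19 is better by $810.

Profit = -$19 at Q = 9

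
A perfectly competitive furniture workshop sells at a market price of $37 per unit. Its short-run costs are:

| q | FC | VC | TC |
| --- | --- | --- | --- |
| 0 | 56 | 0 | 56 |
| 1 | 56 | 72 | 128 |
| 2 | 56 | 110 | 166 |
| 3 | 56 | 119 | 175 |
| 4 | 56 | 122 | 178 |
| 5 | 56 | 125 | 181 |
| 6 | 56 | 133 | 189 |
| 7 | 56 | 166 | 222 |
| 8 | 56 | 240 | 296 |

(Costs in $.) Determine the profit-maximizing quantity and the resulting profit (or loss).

q = 7; profit = $37

Profit at each row (π = 37q − TC): q=0: -56; q=1: -91; q=2: -92; q=3: -64; q=4: -30; q=5: 4; q=6: 33; q=7: 37; q=8: 0.
Profit is maximized at q = 7. AVC there is 166/7 = $23.71 ≤ P, so producing beats shutting down (which would give -$56).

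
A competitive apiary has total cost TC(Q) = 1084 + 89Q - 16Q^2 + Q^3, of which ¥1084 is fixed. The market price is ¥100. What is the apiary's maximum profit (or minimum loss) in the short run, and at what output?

AVC = 89 - 16Q + Q^2 has its minimum ¥25 at Q = 8; price ¥100 clears that bar, so the firm operates.
With MC = 89 - 32Q + 3Q^2, P = MC on the upward-sloping part at Q* = 11.
TR = 100·11 = 1100. TC = 1084 + 374 = 1458. Profit = 1100 − 1458 = -¥358.
That loss of ¥358 beats the ¥1084 the firm would lose by shutting down; producing recovers ¥726 of fixed cost.

Profit = -¥358 at Q = 11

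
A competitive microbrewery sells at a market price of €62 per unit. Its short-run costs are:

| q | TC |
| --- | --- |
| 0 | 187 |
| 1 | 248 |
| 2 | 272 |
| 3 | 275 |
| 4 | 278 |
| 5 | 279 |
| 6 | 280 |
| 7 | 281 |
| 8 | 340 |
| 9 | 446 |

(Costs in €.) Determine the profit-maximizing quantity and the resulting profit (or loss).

q = 8; profit = €156

Tabulate TR − TC: q=0: -187; q=1: -186; q=2: -148; q=3: -89; q=4: -30; q=5: 31; q=6: 92; q=7: 153; q=8: 156; q=9: 112.
Profit is maximized at q = 8. AVC there is 153/8 = €19.12 ≤ P, so producing beats shutting down (which would give -€187).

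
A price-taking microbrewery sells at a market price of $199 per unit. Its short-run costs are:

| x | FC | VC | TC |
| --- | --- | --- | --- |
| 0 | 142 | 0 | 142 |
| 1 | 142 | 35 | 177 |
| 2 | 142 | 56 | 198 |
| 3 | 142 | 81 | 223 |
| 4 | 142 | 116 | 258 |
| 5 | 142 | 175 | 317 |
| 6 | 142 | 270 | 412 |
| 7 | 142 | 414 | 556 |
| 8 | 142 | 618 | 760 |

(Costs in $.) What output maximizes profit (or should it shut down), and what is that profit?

Profit at each row (π = 199x − TC): x=0: -142; x=1: 22; x=2: 200; x=3: 374; x=4: 538; x=5: 678; x=6: 782; x=7: 837; x=8: 832.
Profit is maximized at x = 7. AVC there is 414/7 = $59.14 ≤ P, so producing beats shutting down (which would give -$142).

x = 7; profit = $837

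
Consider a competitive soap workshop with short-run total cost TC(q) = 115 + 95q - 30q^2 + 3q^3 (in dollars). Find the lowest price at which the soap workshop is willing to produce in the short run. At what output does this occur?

The shutdown price is the minimum of AVC. VC = 95q - 30q^2 + 3q^3, so AVC = 95 - 30q + 3q^2.
dAVC/dq = -30 + 6q = 0 gives q = 5. min AVC = 95 - 30·5 + 3·5^2 = 20.
For P < $20 the firm produces nothing.

$20 per unit, at q = 5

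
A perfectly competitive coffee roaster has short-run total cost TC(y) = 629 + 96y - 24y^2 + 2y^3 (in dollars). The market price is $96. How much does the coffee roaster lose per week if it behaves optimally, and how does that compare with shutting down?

AVC = 96 - 24y + 2y^2; min AVC = $24 at y = 6. Since P = $96 ≥ min AVC, the firm produces.
MC = 96 - 48y + 6y^2. Setting P = MC and taking the root on the rising branch gives y* = 8.
TR = 96·8 = 768. TC = 629 + 256 = 885. Profit = 768 − 885 = -$117.
Shutting down would mean losing the fixed cost of $629, so operating at a loss of $117 is better by $512.

Profit = -$117 at y = 8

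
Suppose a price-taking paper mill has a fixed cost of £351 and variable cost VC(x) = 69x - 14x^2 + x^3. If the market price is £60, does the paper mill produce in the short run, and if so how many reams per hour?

Produce at x = 9

From TC, MC = TC'(x) = 69 - 28x + 3x^2 and AVC = VC/x = 69 - 14x + x^2.
AVC is minimized where dAVC/dx = -14 + 2x = 0, at x = 7; min AVC = 69 - 14·7 + 7^2 = £20.
Because £60 ≥ £20, revenue can cover variable cost; the firm operates.
Set P = MC: 60 = 69 - 28x + 3x^2 → 9 - 28x + 3x^2 = 0. The roots are x = 1/3 and x = 9; the profit-maximizing output is on the rising part of MC, so x* = 9.
Check: AVC at x = 9 is £24 ≤ P, so revenue covers variable cost.
Profit = P·x − TC = 60·9 − 567 = -£27, a loss, but smaller than the £351 fixed cost the firm would lose by shutting down.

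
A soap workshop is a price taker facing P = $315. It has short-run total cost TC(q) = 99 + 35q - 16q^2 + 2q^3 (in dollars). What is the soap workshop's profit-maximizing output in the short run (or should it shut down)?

Produce at q = 10

From TC, MC = TC'(q) = 35 - 32q + 6q^2 and AVC = VC/q = 35 - 16q + 2q^2.
AVC is minimized where dAVC/dq = -16 + 4q = 0, at q = 4; min AVC = 35 - 16·4 + 2·4^2 = $3.
Since P = $315 ≥ min AVC = $3, price covers variable cost and the firm should produce.
Solving P = MC: -280 - 32q + 6q^2 = 0 ⇒ q = -14/3 or 10. On the upward-sloping branch, q* = 10.
Check: AVC at q = 10 is $75 ≤ P, so revenue covers variable cost.
Profit = P·q − TC = 315·10 − 849 = $2301.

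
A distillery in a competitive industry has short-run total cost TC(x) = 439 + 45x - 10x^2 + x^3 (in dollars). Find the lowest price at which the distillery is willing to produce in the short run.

The shutdown price is the minimum of AVC. VC = 45x - 10x^2 + x^3, so AVC = 45 - 10x + x^2.
dAVC/dx = -10 + 2x = 0 gives x = 5. min AVC = 45 - 10·5 + 5^2 = 20.
The firm shuts down for any P below $20.

$20 per unit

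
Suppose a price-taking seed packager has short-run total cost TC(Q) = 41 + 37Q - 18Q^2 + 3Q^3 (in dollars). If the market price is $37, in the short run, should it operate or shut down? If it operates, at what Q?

Variable cost is VC = 37Q - 18Q^2 + 3Q^3, so AVC = VC/Q = 37 - 18Q + 3Q^2 and MC = dTC/dQ = 37 - 36Q + 9Q^2.
AVC is minimized where dAVC/dQ = -18 + 6Q = 0, at Q = 3; min AVC = 37 - 18·3 + 3·3^2 = $10.
Because $37 ≥ $10, revenue can cover variable cost; the firm operates.
P = MC gives -36Q + 9Q^2 = 0, with roots 0 and 4. Take the larger (rising MC): Q* = 4.
Check: AVC at Q = 4 is $13 ≤ P, so revenue covers variable cost.
Profit = P·Q − TC = 37·4 − 93 = $55.

Produce at Q = 4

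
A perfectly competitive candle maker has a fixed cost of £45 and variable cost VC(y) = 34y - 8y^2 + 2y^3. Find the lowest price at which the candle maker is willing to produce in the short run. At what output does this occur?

Short-run supply begins at min AVC. From VC = 34y - 8y^2 + 2y^3, AVC = 34 - 8y + 2y^2.
At the minimum of AVC, MC = AVC. MC = 34 - 16y + 6y^2; setting MC = AVC gives 4y^2 - 8y = 0, so y = 2. min AVC = 26.
So the shutdown price is £26.

£26 per unit, at y = 2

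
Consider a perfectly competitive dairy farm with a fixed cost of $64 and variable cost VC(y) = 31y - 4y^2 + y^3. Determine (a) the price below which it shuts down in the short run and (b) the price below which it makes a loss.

Shutdown price = min AVC. AVC = 31 - 4y + y^2, with vertex at y = 2 and minimum $27.
ATC = 64/y + 31 - 4y + y^2. Setting dATC/dy = −64/y^2 − 4 + 2y = 0 gives y = 4 (since 2·4^3 − 4·4^2 = 64).
min ATC = 64/4 + 31 − 4·4 + 4^2 = $47. That is the break-even price.
For $27 ≤ P < $47 the firm produces at a loss; below $27 it shuts down.

Shutdown price = $27; break-even price = $47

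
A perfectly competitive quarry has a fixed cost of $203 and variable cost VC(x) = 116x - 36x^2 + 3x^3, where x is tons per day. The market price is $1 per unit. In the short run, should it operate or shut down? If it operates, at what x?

Shut down

From TC, MC = TC'(x) = 116 - 72x + 9x^2 and AVC = VC/x = 116 - 36x + 3x^2.
AVC hits its minimum where MC = AVC, at x = 6, giving min AVC = 116 - 36·6 + 3·6^2 = $8.
Since P = $1 < min AVC = $8, price fails to cover variable cost at any output.
The firm minimizes its loss by shutting down and losing only its fixed cost of $203.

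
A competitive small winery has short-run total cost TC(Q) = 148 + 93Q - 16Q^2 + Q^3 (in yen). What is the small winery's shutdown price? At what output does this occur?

Short-run supply begins at min AVC. From VC = 93Q - 16Q^2 + Q^3, AVC = 93 - 16Q + Q^2.
dAVC/dQ = -16 + 2Q = 0 gives Q = 8. min AVC = 93 - 16·8 + 8^2 = 29.
So the shutdown price is ¥29.

¥29 per unit, at Q = 8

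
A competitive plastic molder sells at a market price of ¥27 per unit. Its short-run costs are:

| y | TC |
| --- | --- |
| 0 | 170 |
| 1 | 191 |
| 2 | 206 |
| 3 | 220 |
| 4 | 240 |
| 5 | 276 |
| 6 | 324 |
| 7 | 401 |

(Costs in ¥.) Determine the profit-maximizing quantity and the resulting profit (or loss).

y = 4; profit = -¥132

Compute π = P·y − TC at each output: y=0: -170; y=1: -164; y=2: -152; y=3: -139; y=4: -132; y=5: -141; y=6: -162; y=7: -212.
Profit is maximized at y = 4. AVC there is 70/4 = ¥17.50 ≤ P, so producing beats shutting down (which would give -¥170).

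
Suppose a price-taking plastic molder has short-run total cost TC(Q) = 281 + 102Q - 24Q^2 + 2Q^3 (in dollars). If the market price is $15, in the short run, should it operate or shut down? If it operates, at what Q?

Strip out fixed cost: VC = 102Q - 24Q^2 + 2Q^3. Then AVC = 102 - 24Q + 2Q^2 and MC = 102 - 48Q + 6Q^2.
AVC is minimized where dAVC/dQ = -24 + 4Q = 0, at Q = 6; min AVC = 102 - 24·6 + 2·6^2 = $30.
Since P = $15 < min AVC = $30, price fails to cover variable cost at any output.
Best response: produce nothing and absorb the $281 fixed cost.

Shut down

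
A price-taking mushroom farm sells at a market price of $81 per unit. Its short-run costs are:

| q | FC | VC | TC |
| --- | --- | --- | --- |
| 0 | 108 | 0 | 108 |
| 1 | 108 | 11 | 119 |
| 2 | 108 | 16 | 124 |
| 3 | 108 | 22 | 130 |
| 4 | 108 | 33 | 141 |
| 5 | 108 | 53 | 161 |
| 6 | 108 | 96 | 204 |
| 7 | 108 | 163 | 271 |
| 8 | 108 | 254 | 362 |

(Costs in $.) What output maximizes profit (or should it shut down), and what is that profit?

Compute π = P·q − TC at each output: q=0: -108; q=1: -38; q=2: 38; q=3: 113; q=4: 183; q=5: 244; q=6: 282; q=7: 296; q=8: 286.
Profit is maximized at q = 7. AVC there is 163/7 = $23.29 ≤ P, so producing beats shutting down (which would give -$108).

q = 7; profit = $296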